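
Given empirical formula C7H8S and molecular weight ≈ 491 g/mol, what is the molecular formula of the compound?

C28H32S4

Empirical-formula mass = 124.20 g/mol
n = 491 / 124.20 = 3.95 ≈ 4
Molecular formula = (C7H8S)4 = C28H32S4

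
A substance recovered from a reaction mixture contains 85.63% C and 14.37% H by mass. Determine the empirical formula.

CH2

Assume 100 g: 85.63 g C, 14.37 g H.
Moles — C: 85.63 / 12.01 = 7.13 mol; H: 14.37 / 1.008 = 14.26 mol
Ratios (÷ 7.13): C 1.000, H 1.999
≈ 1:2 → CH2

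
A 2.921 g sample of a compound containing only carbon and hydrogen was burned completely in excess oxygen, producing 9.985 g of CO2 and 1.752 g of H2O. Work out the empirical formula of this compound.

C7H6

mol C = 9.985 / 44.01 = 0.2269; mass C = 0.2269 × 12.01 = 2.725 g
mol H = 2 × (1.752 / 18.02) = 0.1945; mass H = 0.1945 × 1.008 = 0.1960 g
Divide by the smallest (0.1945 mol H): C 1.167, H 1.000
×6: C 7.00, H 6.00 → C7H6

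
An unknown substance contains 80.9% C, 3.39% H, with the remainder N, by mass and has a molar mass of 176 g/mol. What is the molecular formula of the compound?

C12H6N2

Assume 100 g: 80.9 g C, 3.39 g H, 15.71 g N.
Moles — C: 80.9 / 12.01 = 6.736 mol; H: 3.39 / 1.008 = 3.363 mol; N: 15.71 / 14.01 = 1.121 mol
Divide by the smallest (1.121 mol N): C 6.007, H 2.999, N 1.000
Ratio ≈ 6:3:1, so the empirical formula is C6H3N
Empirical-formula mass = 89.09 g/mol
n = 176 / 89.09 = 1.98 ≈ 2
Molecular formula = (C6H3N)×2 = C12H6N2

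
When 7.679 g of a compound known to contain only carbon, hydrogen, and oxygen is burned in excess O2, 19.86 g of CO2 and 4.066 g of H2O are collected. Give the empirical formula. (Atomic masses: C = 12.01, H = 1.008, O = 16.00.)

C4H4O

mol C = 19.86 / 44.01 = 0.4513; mass C = 0.4513 × 12.01 = 5.420 g
mol H = 2 × (4.066 / 18.02) = 0.4513; mass H = 0.4513 × 1.008 = 0.4549 g
mass O = 7.679 − (5.875) = 1.804 g → mol O = 0.1128
Ratios (÷ 0.1128): C 4.001, H 4.001, O 1.000
→ C4H4O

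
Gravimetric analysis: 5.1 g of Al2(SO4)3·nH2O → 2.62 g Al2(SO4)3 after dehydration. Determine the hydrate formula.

Mass of water lost = 5.1 − 2.62 = 2.48 g → 2.48 / 18.02 = 0.1376 mol H2O
Molar mass of Al2(SO4)3 = 342.17 g/mol → mol Al2(SO4)3 = 2.62 / 342.17 = 0.007657
n = 0.1376 / 0.007657 = 17.97 ≈ 18 → Al2(SO4)3·18H2O

Al2(SO4)3·18H2O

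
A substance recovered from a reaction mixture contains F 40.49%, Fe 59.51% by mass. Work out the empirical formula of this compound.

F2Fe

Assume 100 g: 40.49 g F, 59.51 g Fe.
n(F) = 40.49/19.00 = 2.131, n(Fe) = 59.51/55.85 = 1.066
Divide by the smallest (1.066 mol Fe): F 2.000, Fe 1.000
≈ 2:1 → F2Fe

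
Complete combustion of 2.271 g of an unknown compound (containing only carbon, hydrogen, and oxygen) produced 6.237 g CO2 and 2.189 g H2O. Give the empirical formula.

mol C = 6.237 / 44.01 = 0.1417; mass C = 0.1417 × 12.01 = 1.702 g
mol H = 2 × (2.189 / 18.02) = 0.2430; mass H = 0.2430 × 1.008 = 0.2449 g
mass O = 2.271 − (1.947) = 0.3241 g → mol O = 0.02025
Ratios (÷ 0.02025): C 6.997, H 11.995, O 1.000
→ C7H12O

C7H12O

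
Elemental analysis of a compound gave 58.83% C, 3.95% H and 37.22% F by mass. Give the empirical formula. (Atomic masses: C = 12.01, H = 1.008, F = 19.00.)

Assume 100 g: 58.83 g C, 3.95 g H, 37.22 g F.
Moles — C: 58.83 / 12.01 = 4.898 mol; H: 3.95 / 1.008 = 3.919 mol; F: 37.22 / 19.00 = 1.959 mol
Ratios (÷ 1.959): C 2.501, H 2.000, F 1.000
Scaling by 2: C 5.00, H 4.00, F 2.00 → C5H4F2

C5H4F2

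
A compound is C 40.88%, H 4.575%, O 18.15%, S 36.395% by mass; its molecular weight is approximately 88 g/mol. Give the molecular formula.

Assume 100 g: 40.88 g C, 4.575 g H, 18.15 g O, 36.395 g S.
C: 40.88 g ÷ 12.01 g/mol = 3.404 mol
H: 4.575 g ÷ 1.008 g/mol = 4.539 mol
O: 18.15 g ÷ 16.00 g/mol = 1.134 mol
S: 36.395 g ÷ 32.07 g/mol = 1.135 mol
Smallest is O at 1.134 mol; normalising gives C 3.001, H 4.001, O 1.000, S 1.000
Ratio ≈ 3:4:1:1, so the empirical formula is C3H4OS
Empirical-formula mass = 88.13 g/mol
n = 88 / 88.13 = 1.00 ≈ 1
Molecular formula = empirical formula = C3H4OS

C3H4OS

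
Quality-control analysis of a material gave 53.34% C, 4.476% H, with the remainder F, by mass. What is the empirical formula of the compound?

Assume 100 g: 53.34 g C, 4.476 g H, 42.184 g F.
Moles — C: 53.34 / 12.01 = 4.441 mol; H: 4.476 / 1.008 = 4.44 mol; F: 42.184 / 19.00 = 2.22 mol
Smallest is F at 2.22 mol; normalising gives C 2.000, H 2.000, F 1.000
≈ 2:2:1 → C2H2F

C2H2F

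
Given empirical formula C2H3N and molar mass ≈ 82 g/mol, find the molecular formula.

Empirical-formula mass = 41.05 g/mol
n = 82 / 41.05 = 2.00 ≈ 2
Molecular formula = (C2H3N)2 = C4H6N2

C4H6N2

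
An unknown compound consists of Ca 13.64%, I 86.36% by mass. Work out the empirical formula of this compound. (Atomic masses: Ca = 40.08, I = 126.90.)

Assume 100 g: 13.64 g Ca, 86.36 g I.
Moles — Ca: 13.64 / 40.08 = 0.3403 mol; I: 86.36 / 126.90 = 0.6805 mol
Ratios (÷ 0.3403): Ca 1.000, I 2.000
≈ 1:2 → CaI2

CaI2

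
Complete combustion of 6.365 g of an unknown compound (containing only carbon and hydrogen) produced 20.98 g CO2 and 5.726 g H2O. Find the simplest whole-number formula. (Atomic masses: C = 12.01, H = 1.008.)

C3H4

mol C = 20.98 / 44.01 = 0.4767; mass C = 0.4767 × 12.01 = 5.725 g
mol H = 2 × (5.726 / 18.02) = 0.6355; mass H = 0.6355 × 1.008 = 0.6406 g
Smallest is C at 0.4767 mol; normalising gives C 1.000, H 1.333
Scaling by 3: C 3.00, H 4.00 → C3H4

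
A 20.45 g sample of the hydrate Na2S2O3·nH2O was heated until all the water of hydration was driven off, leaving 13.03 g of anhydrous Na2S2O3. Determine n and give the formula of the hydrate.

Mass of water lost = 20.45 − 13.03 = 7.42 g → 7.42 / 18.02 = 0.4118 mol H2O
Molar mass of Na2S2O3 = 158.12 g/mol → mol Na2S2O3 = 13.03 / 158.12 = 0.08241
n = 0.4118 / 0.08241 = 5.00 ≈ 5 → Na2S2O3·5H2O

Na2S2O3·5H2O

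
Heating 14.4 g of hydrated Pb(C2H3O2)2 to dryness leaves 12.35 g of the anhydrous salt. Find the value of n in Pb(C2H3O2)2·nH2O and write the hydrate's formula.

Mass of water lost = 14.4 − 12.35 = 2.05 g → 2.05 / 18.02 = 0.1138 mol H2O
Molar mass of Pb(C2H3O2)2 = 325.29 g/mol → mol Pb(C2H3O2)2 = 12.35 / 325.29 = 0.03797
n = 0.1138 / 0.03797 = 3.00 ≈ 3 → Pb(C2H3O2)2·3H2O

Pb(C2H3O2)2·3H2O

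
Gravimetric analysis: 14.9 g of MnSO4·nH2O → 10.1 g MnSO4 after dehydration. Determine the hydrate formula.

Mass of water lost = 14.9 − 10.1 = 4.8 g → 4.8 / 18.02 = 0.2664 mol H2O
Molar mass of MnSO4 = 151.01 g/mol → mol MnSO4 = 10.1 / 151.01 = 0.06688
n = 0.2664 / 0.06688 = 3.98 ≈ 4 → MnSO4·4H2O

MnSO4·4H2O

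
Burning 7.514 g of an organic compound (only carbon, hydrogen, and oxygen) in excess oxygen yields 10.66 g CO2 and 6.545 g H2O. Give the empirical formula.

mol C = 10.66 / 44.01 = 0.2422; mass C = 0.2422 × 12.01 = 2.909 g
mol H = 2 × (6.545 / 18.02) = 0.7264; mass H = 0.7264 × 1.008 = 0.7322 g
mass O = 7.514 − (3.641) = 3.873 g → mol O = 0.2420
Smallest is O at 0.242 mol; normalising gives C 1.001, H 3.001, O 1.000
Ratio ≈ 1:3:1, so the empirical formula is CH3O

CH3O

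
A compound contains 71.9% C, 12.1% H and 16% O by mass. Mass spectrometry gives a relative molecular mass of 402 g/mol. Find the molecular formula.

C24H48O4

Assume 100 g: 71.9 g C, 12.1 g H, 16 g O.
C: 71.9 g ÷ 12.01 g/mol = 5.987 mol
H: 12.1 g ÷ 1.008 g/mol = 12 mol
O: 16 g ÷ 16.00 g/mol = 1 mol
Divide by the smallest (1 mol O): C 5.987, H 12.004, O 1.000
→ C6H12O
Empirical-formula mass = 100.16 g/mol
n = 402 / 100.16 = 4.01 ≈ 4
Molecular formula = (C6H12O)×4 = C24H48O4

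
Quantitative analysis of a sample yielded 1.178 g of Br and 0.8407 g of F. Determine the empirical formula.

Br: 1.178 g ÷ 79.90 g/mol = 0.01474 mol
F: 0.8407 g ÷ 19.00 g/mol = 0.04425 mol
Ratios (÷ 0.01474): Br 1.000, F 3.001
→ BrF3

BrF3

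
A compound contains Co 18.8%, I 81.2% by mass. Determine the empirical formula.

Assume 100 g: 18.8 g Co, 81.2 g I.
Co: 18.8 g ÷ 58.93 g/mol = 0.319 mol
I: 81.2 g ÷ 126.90 g/mol = 0.6399 mol
Smallest is Co at 0.319 mol; normalising gives Co 1.000, I 2.006
≈ 1:2 → CoI2

CoI2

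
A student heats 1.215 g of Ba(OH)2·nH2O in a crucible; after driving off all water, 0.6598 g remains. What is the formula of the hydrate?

Mass of water lost = 1.215 − 0.6598 = 0.5552 g → 0.5552 / 18.02 = 0.03081 mol H2O
Molar mass of Ba(OH)2 = 171.35 g/mol → mol Ba(OH)2 = 0.6598 / 171.35 = 0.003851
n = 0.03081 / 0.003851 = 8.00 ≈ 8 → Ba(OH)2·8H2O

Ba(OH)2·8H2O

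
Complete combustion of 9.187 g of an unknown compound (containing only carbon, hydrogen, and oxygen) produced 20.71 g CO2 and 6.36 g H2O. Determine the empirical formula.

mol C = 20.71 / 44.01 = 0.4706; mass C = 0.4706 × 12.01 = 5.652 g
mol H = 2 × (6.36 / 18.02) = 0.7059; mass H = 0.7059 × 1.008 = 0.7115 g
mass O = 9.187 − (6.363) = 2.824 g → mol O = 0.1765
Divide by the smallest (0.1765 mol O): C 2.666, H 4.000, O 1.000
Scaling by 3: C 8.00, H 12.00, O 3.00 → C8H12O3

C8H12O3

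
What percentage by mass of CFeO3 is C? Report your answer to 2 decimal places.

Molar mass = 1(12.01) + 1(55.85) + 3(16.00) = 115.860 g/mol
Mass of C per mole = 1 × 12.01 = 12.010 g
% C = 12.010 / 115.860 × 100 = 10.37%

10.37%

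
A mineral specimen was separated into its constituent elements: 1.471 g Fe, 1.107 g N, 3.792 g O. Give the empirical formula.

Moles — Fe: 1.471 / 55.85 = 0.02634 mol; N: 1.107 / 14.01 = 0.07901 mol; O: 3.792 / 16.00 = 0.237 mol
Divide by the smallest (0.02634 mol Fe): Fe 1.000, N 3.000, O 8.998
≈ 1:3:9 → FeN3O9

FeN3O9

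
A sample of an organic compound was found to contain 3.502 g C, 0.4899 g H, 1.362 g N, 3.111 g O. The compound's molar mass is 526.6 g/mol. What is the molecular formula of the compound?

C18H30N6O12

Moles — C: 3.502 / 12.01 = 0.2916 mol; H: 0.4899 / 1.008 = 0.486 mol; N: 1.362 / 14.01 = 0.09722 mol; O: 3.111 / 16.00 = 0.1944 mol
Ratios (÷ 0.09722): C 2.999, H 4.999, N 1.000, O 2.000
≈ 3:5:1:2 → C3H5NO2
Empirical-formula mass = 87.08 g/mol
n = 526.6 / 87.08 = 6.05 ≈ 6
Molecular formula = (C3H5NO2)×6 = C18H30N6O12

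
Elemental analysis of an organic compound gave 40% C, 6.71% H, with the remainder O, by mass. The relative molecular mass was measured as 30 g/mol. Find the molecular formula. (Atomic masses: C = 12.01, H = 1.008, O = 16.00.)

Assume 100 g: 40 g C, 6.71 g H, 53.29 g O.
Moles — C: 40 / 12.01 = 3.331 mol; H: 6.71 / 1.008 = 6.657 mol; O: 53.29 / 16.00 = 3.331 mol
Ratios (÷ 3.331): C 1.000, H 1.999, O 1.000
≈ 1:2:1 → CH2O
Empirical-formula mass = 30.03 g/mol
n = 30 / 30.03 = 1.00 ≈ 1
Molecular formula = empirical formula = CH2O

CH2O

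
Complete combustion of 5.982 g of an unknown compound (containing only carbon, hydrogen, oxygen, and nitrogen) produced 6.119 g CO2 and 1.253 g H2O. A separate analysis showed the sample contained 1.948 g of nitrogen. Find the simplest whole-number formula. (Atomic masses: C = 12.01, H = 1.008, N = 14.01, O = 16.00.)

mol C = 6.119 / 44.01 = 0.1390; mass C = 0.1390 × 12.01 = 1.670 g
mol H = 2 × (1.253 / 18.02) = 0.1391; mass H = 0.1391 × 1.008 = 0.1402 g
mol N = 1.948 / 14.01 = 0.1390
mass O = 5.982 − (3.758) = 2.224 g → mol O = 0.1390
Divide by the smallest (0.139 mol O): C 1.000, H 1.000, N 1.000, O 1.000
Ratio ≈ 1:1:1:1, so the empirical formula is CHNO

CHNO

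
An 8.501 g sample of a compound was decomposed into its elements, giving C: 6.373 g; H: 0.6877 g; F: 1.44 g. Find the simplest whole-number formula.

C7H9F

C: 6.373 g ÷ 12.01 g/mol = 0.5306 mol
H: 0.6877 g ÷ 1.008 g/mol = 0.6822 mol
F: 1.44 g ÷ 19.00 g/mol = 0.07579 mol
Ratios (÷ 0.07579): C 7.002, H 9.002, F 1.000
→ C7H9F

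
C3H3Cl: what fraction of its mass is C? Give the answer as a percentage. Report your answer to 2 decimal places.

48.36%

Molar mass = 3(12.01) + 3(1.008) + 1(35.45) = 74.504 g/mol
Mass of C per mole = 3 × 12.01 = 36.030 g
% C = 36.030 / 74.504 × 100 = 48.36%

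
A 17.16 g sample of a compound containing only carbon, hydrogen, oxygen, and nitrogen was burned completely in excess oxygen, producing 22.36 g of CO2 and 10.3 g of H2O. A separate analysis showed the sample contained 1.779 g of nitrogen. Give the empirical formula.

C4H9NO4

mol C = 22.36 / 44.01 = 0.5081; mass C = 0.5081 × 12.01 = 6.102 g
mol H = 2 × (10.3 / 18.02) = 1.143; mass H = 1.143 × 1.008 = 1.152 g
mol N = 1.779 / 14.01 = 0.1270
mass O = 17.16 − (9.033) = 8.127 g → mol O = 0.5079
Ratios (÷ 0.127): C 4.001, H 9.003, N 1.000, O 4.000
→ C4H9NO4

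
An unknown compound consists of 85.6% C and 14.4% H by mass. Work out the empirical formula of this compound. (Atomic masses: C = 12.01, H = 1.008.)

CH2

Assume 100 g: 85.6 g C, 14.4 g H.
n(C) = 85.6/12.01 = 7.127, n(H) = 14.4/1.008 = 14.29
Ratios (÷ 7.127): C 1.000, H 2.004
≈ 1:2 → CH2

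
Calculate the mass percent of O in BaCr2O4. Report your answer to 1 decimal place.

21.0%

Molar mass = 1(137.33) + 2(52.00) + 4(16.00) = 305.330 g/mol
Mass of O per mole = 4 × 16.00 = 64.000 g
% O = 64.000 / 305.330 × 100 = 21.0%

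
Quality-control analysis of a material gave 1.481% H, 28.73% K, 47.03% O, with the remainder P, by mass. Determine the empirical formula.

Assume 100 g: 1.481 g H, 28.73 g K, 47.03 g O, 22.759 g P.
Moles — H: 1.481 / 1.008 = 1.469 mol; K: 28.73 / 39.10 = 0.7348 mol; O: 47.03 / 16.00 = 2.939 mol; P: 22.759 / 30.97 = 0.7349 mol
Divide by the smallest (0.7348 mol K): H 2.000, K 1.000, O 4.000, P 1.000
Ratio ≈ 2:1:4:1, so the empirical formula is H2KO4P

H2KO4P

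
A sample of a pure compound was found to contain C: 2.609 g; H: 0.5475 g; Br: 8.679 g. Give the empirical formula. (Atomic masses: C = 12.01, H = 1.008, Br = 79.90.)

Moles — C: 2.609 / 12.01 = 0.2172 mol; H: 0.5475 / 1.008 = 0.5432 mol; Br: 8.679 / 79.90 = 0.1086 mol
Divide by the smallest (0.1086 mol Br): C 2.000, H 5.000, Br 1.000
≈ 2:5:1 → C2H5Br

C2H5Br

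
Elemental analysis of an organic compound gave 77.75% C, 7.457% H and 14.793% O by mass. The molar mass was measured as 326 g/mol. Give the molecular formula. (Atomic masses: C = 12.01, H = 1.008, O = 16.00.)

C21H24O3

Assume 100 g: 77.75 g C, 7.457 g H, 14.793 g O.
Moles — C: 77.75 / 12.01 = 6.474 mol; H: 7.457 / 1.008 = 7.398 mol; O: 14.793 / 16.00 = 0.9246 mol
Ratios (÷ 0.9246): C 7.002, H 8.001, O 1.000
≈ 7:8:1 → C7H8O
Empirical-formula mass = 108.13 g/mol
n = 326 / 108.13 = 3.01 ≈ 3
Molecular formula = (C7H8O)×3 = C21H24O3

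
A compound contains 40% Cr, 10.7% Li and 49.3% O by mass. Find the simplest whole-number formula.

Assume 100 g: 40 g Cr, 10.7 g Li, 49.3 g O.
n(Cr) = 40/52.00 = 0.7692, n(Li) = 10.7/6.94 = 1.542, n(O) = 49.3/16.00 = 3.081
Ratios (÷ 0.7692): Cr 1.000, Li 2.004, O 4.006
→ CrLi2O4

CrLi2O4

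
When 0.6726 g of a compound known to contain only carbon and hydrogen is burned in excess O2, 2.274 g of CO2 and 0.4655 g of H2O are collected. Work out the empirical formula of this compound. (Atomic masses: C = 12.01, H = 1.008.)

CH

mol C = 2.274 / 44.01 = 0.05167; mass C = 0.05167 × 12.01 = 0.6206 g
mol H = 2 × (0.4655 / 18.02) = 0.05166; mass H = 0.05166 × 1.008 = 0.05208 g
Ratios (÷ 0.05166): C 1.000, H 1.000
Ratio ≈ 1:1, so the empirical formula is CH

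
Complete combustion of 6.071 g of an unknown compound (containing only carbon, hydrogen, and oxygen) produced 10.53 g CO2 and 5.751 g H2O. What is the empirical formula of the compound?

C3H8O2

mol C = 10.53 / 44.01 = 0.2393; mass C = 0.2393 × 12.01 = 2.874 g
mol H = 2 × (5.751 / 18.02) = 0.6383; mass H = 0.6383 × 1.008 = 0.6434 g
mass O = 6.071 − (3.517) = 2.554 g → mol O = 0.1596
Ratios (÷ 0.1596): C 1.499, H 3.999, O 1.000
Multiply by 2: C 3.00, H 8.00, O 2.00 → C3H8O2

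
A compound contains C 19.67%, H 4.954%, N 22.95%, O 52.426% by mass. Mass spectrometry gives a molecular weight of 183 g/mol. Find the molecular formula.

C3H9N3O6

Assume 100 g: 19.67 g C, 4.954 g H, 22.95 g N, 52.426 g O.
C: 19.67 g ÷ 12.01 g/mol = 1.638 mol
H: 4.954 g ÷ 1.008 g/mol = 4.915 mol
N: 22.95 g ÷ 14.01 g/mol = 1.638 mol
O: 52.426 g ÷ 16.00 g/mol = 3.277 mol
Divide by the smallest (1.638 mol C): C 1.000, H 3.001, N 1.000, O 2.001
≈ 1:3:1:2 → CH3NO2
Empirical-formula mass = 61.04 g/mol
n = 183 / 61.04 = 3.00 ≈ 3
Molecular formula = (CH3NO2)×3 = C3H9N3O6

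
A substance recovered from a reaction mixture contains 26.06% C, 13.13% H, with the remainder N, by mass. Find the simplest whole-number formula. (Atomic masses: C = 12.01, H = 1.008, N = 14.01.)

CH6N2

Assume 100 g: 26.06 g C, 13.13 g H, 60.81 g N.
Moles — C: 26.06 / 12.01 = 2.17 mol; H: 13.13 / 1.008 = 13.03 mol; N: 60.81 / 14.01 = 4.34 mol
Ratios (÷ 2.17): C 1.000, H 6.003, N 2.000
→ CH6N2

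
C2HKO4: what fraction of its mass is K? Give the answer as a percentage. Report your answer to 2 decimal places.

Molar mass = 2(12.01) + 1(1.008) + 1(39.10) + 4(16.00) = 128.128 g/mol
Mass of K per mole = 1 × 39.10 = 39.100 g
% K = 39.100 / 128.128 × 100 = 30.52%

30.52%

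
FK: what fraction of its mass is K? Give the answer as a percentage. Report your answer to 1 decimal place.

67.3%

Molar mass = 1(19.00) + 1(39.10) = 58.100 g/mol
Mass of K per mole = 1 × 39.10 = 39.100 g
% K = 39.100 / 58.100 × 100 = 67.3%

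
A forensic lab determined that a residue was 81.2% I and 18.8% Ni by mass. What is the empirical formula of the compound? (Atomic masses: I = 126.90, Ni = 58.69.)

I2Ni

Assume 100 g: 81.2 g I, 18.8 g Ni.
I: 81.2 g ÷ 126.90 g/mol = 0.6399 mol
Ni: 18.8 g ÷ 58.69 g/mol = 0.3203 mol
Ratios (÷ 0.3203): I 1.998, Ni 1.000
≈ 2:1 → I2Ni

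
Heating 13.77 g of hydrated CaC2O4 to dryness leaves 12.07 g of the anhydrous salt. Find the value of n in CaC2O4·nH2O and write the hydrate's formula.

Mass of water lost = 13.77 − 12.07 = 1.7 g → 1.7 / 18.02 = 0.09434 mol H2O
Molar mass of CaC2O4 = 128.10 g/mol → mol CaC2O4 = 12.07 / 128.10 = 0.09422
n = 0.09434 / 0.09422 = 1.00 ≈ 1 → CaC2O4·H2O

CaC2O4·H2O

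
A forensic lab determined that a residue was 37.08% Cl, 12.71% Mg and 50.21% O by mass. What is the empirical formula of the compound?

Cl2MgO6

Assume 100 g: 37.08 g Cl, 12.71 g Mg, 50.21 g O.
Moles — Cl: 37.08 / 35.45 = 1.046 mol; Mg: 12.71 / 24.31 = 0.5228 mol; O: 50.21 / 16.00 = 3.138 mol
Divide by the smallest (0.5228 mol Mg): Cl 2.001, Mg 1.000, O 6.002
Ratio ≈ 2:1:6, so the empirical formula is Cl2MgO6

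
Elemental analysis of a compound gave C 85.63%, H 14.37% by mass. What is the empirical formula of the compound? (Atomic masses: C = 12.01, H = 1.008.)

Assume 100 g: 85.63 g C, 14.37 g H.
n(C) = 85.63/12.01 = 7.13, n(H) = 14.37/1.008 = 14.26
Divide by the smallest (7.13 mol C): C 1.000, H 1.999
→ CH2

CH2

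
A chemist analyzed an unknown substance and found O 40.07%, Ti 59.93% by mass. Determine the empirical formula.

Assume 100 g: 40.07 g O, 59.93 g Ti.
O: 40.07 g ÷ 16.00 g/mol = 2.504 mol
Ti: 59.93 g ÷ 47.87 g/mol = 1.252 mol
Ratios (÷ 1.252): O 2.000, Ti 1.000
→ O2Ti

O2Ti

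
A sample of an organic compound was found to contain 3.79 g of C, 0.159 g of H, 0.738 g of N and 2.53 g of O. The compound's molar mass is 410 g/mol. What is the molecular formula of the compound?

n(C) = 3.79/12.01 = 0.3156, n(H) = 0.159/1.008 = 0.1577, n(N) = 0.738/14.01 = 0.05268, n(O) = 2.53/16.00 = 0.1581
Divide by the smallest (0.05268 mol N): C 5.991, H 2.994, N 1.000, O 3.002
Ratio ≈ 6:3:1:3, so the empirical formula is C6H3NO3
Empirical-formula mass = 137.09 g/mol
n = 410 / 137.09 = 2.99 ≈ 3
Molecular formula = (C6H3NO3)×3 = C18H9N3O9

C18H9N3O9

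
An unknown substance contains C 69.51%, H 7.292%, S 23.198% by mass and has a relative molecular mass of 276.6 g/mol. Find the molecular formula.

Assume 100 g: 69.51 g C, 7.292 g H, 23.198 g S.
n(C) = 69.51/12.01 = 5.788, n(H) = 7.292/1.008 = 7.234, n(S) = 23.198/32.07 = 0.7234
Divide by the smallest (0.7234 mol S): C 8.001, H 10.001, S 1.000
≈ 8:10:1 → C8H10S
Empirical-formula mass = 138.23 g/mol
n = 276.6 / 138.23 = 2.00 ≈ 2
Molecular formula = (C8H10S)×2 = C16H20S2

C16H20S2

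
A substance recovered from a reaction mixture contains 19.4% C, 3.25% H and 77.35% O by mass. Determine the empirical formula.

CH2O3

Assume 100 g: 19.4 g C, 3.25 g H, 77.35 g O.
Moles — C: 19.4 / 12.01 = 1.615 mol; H: 3.25 / 1.008 = 3.224 mol; O: 77.35 / 16.00 = 4.834 mol
Divide by the smallest (1.615 mol C): C 1.000, H 1.996, O 2.993
≈ 1:2:3 → CH2O3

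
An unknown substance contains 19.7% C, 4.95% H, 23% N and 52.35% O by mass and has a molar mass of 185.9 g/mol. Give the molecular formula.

C3H9N3O6

Assume 100 g: 19.7 g C, 4.95 g H, 23 g N, 52.35 g O.
n(C) = 19.7/12.01 = 1.64, n(H) = 4.95/1.008 = 4.911, n(N) = 23/14.01 = 1.642, n(O) = 52.35/16.00 = 3.272
Smallest is C at 1.64 mol; normalising gives C 1.000, H 2.994, N 1.001, O 1.995
→ CH3NO2
Empirical-formula mass = 61.04 g/mol
n = 185.9 / 61.04 = 3.05 ≈ 3
Molecular formula = (CH3NO2)×3 = C3H9N3O6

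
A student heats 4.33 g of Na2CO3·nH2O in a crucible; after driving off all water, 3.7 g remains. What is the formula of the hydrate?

Na2CO3·H2O

Mass of water lost = 4.33 − 3.7 = 0.63 g → 0.63 / 18.02 = 0.03496 mol H2O
Molar mass of Na2CO3 = 105.99 g/mol → mol Na2CO3 = 3.7 / 105.99 = 0.03491
n = 0.03496 / 0.03491 = 1.00 ≈ 1 → Na2CO3·H2O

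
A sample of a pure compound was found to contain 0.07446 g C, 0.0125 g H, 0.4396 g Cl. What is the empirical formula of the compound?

CH2Cl2

C: 0.07446 g ÷ 12.01 g/mol = 0.0062 mol
H: 0.0125 g ÷ 1.008 g/mol = 0.0124 mol
Cl: 0.4396 g ÷ 35.45 g/mol = 0.0124 mol
Smallest is C at 0.0062 mol; normalising gives C 1.000, H 2.000, Cl 2.000
≈ 1:2:2 → CH2Cl2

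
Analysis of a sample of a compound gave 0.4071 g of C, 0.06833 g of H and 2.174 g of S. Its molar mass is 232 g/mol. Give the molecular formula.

Moles — C: 0.4071 / 12.01 = 0.0339 mol; H: 0.06833 / 1.008 = 0.06779 mol; S: 2.174 / 32.07 = 0.06779 mol
Divide by the smallest (0.0339 mol C): C 1.000, H 2.000, S 2.000
→ CH2S2
Empirical-formula mass = 78.17 g/mol
n = 232 / 78.17 = 2.97 ≈ 3
Molecular formula = (CH2S2)×3 = C3H6S6

C3H6S6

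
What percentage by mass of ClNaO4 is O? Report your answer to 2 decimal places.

Molar mass = 1(35.45) + 1(22.99) + 4(16.00) = 122.440 g/mol
Mass of O per mole = 4 × 16.00 = 64.000 g
% O = 64.000 / 122.440 × 100 = 52.27%

52.27%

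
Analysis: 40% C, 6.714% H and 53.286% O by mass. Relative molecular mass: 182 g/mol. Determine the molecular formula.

Assume 100 g: 40 g C, 6.714 g H, 53.286 g O.
n(C) = 40/12.01 = 3.331, n(H) = 6.714/1.008 = 6.661, n(O) = 53.286/16.00 = 3.33
Smallest is O at 3.33 mol; normalising gives C 1.000, H 2.000, O 1.000
≈ 1:2:1 → CH2O
Empirical-formula mass = 30.03 g/mol
n = 182 / 30.03 = 6.06 ≈ 6
Molecular formula = (CH2O)×6 = C6H12O6

C6H12O6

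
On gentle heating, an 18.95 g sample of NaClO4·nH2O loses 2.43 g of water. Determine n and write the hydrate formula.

NaClO4·H2O

Mass of anhydrous NaClO4 = 18.95 − 2.43 = 16.52 g
mol H2O = 2.43 / 18.02 = 0.1349
Molar mass of NaClO4 = 122.44 g/mol → mol NaClO4 = 16.52 / 122.44 = 0.1349
n = 0.1349 / 0.1349 = 1.00 ≈ 1 → NaClO4·H2O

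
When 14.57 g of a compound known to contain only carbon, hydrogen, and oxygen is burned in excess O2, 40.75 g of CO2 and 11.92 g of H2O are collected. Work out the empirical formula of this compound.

mol C = 40.75 / 44.01 = 0.9259; mass C = 0.9259 × 12.01 = 11.12 g
mol H = 2 × (11.92 / 18.02) = 1.323; mass H = 1.323 × 1.008 = 1.334 g
mass O = 14.57 − (12.45) = 2.116 g → mol O = 0.1323
Ratios (÷ 0.1323): C 7.001, H 10.003, O 1.000
≈ 7:10:1 → C7H10O

C7H10O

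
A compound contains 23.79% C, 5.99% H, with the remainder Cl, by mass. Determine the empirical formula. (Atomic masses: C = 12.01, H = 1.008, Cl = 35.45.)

CH3Cl

Assume 100 g: 23.79 g C, 5.99 g H, 70.22 g Cl.
C: 23.79 g ÷ 12.01 g/mol = 1.981 mol
H: 5.99 g ÷ 1.008 g/mol = 5.942 mol
Cl: 70.22 g ÷ 35.45 g/mol = 1.981 mol
Smallest is Cl at 1.981 mol; normalising gives C 1.000, H 3.000, Cl 1.000
Ratio ≈ 1:3:1, so the empirical formula is CH3Cl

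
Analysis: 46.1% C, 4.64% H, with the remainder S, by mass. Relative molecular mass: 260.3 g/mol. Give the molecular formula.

C10H12S4

Assume 100 g: 46.1 g C, 4.64 g H, 49.26 g S.
C: 46.1 g ÷ 12.01 g/mol = 3.838 mol
H: 4.64 g ÷ 1.008 g/mol = 4.603 mol
S: 49.26 g ÷ 32.07 g/mol = 1.536 mol
Smallest is S at 1.536 mol; normalising gives C 2.499, H 2.997, S 1.000
Scaling by 2: C 5.00, H 5.99, S 2.00 → C5H6S2
Empirical-formula mass = 130.24 g/mol
n = 260.3 / 130.24 = 2.00 ≈ 2
Molecular formula = (C5H6S2)×2 = C10H12S4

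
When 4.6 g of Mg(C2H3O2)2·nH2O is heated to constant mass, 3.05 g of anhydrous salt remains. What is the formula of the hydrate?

Mg(C2H3O2)2·4H2O

Mass of water lost = 4.6 − 3.05 = 1.55 g → 1.55 / 18.02 = 0.08602 mol H2O
Molar mass of Mg(C2H3O2)2 = 142.40 g/mol → mol Mg(C2H3O2)2 = 3.05 / 142.40 = 0.02142
n = 0.08602 / 0.02142 = 4.02 ≈ 4 → Mg(C2H3O2)2·4H2O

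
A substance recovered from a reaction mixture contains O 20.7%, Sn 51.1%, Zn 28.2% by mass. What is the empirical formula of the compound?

Assume 100 g: 20.7 g O, 51.1 g Sn, 28.2 g Zn.
O: 20.7 g ÷ 16.00 g/mol = 1.294 mol
Sn: 51.1 g ÷ 118.71 g/mol = 0.4305 mol
Zn: 28.2 g ÷ 65.38 g/mol = 0.4313 mol
Divide by the smallest (0.4305 mol Sn): O 3.006, Sn 1.000, Zn 1.002
≈ 3:1:1 → O3SnZn

O3SnZn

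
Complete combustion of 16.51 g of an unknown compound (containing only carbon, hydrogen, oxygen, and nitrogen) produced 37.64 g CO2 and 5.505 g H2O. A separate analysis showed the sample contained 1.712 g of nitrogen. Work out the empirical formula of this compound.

C7H5NO2

mol C = 37.64 / 44.01 = 0.8553; mass C = 0.8553 × 12.01 = 10.27 g
mol H = 2 × (5.505 / 18.02) = 0.6110; mass H = 0.6110 × 1.008 = 0.6159 g
mol N = 1.712 / 14.01 = 0.1222
mass O = 16.51 − (12.60) = 3.910 g → mol O = 0.2444
Ratios (÷ 0.1222): C 6.999, H 5.000, N 1.000, O 2.000
≈ 7:5:1:2 → C7H5NO2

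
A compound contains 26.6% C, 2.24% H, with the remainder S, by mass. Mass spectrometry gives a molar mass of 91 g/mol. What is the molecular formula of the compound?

C2H2S2

Assume 100 g: 26.6 g C, 2.24 g H, 71.16 g S.
n(C) = 26.6/12.01 = 2.215, n(H) = 2.24/1.008 = 2.222, n(S) = 71.16/32.07 = 2.219
Ratios (÷ 2.215): C 1.000, H 1.003, S 1.002
Ratio ≈ 1:1:1, so the empirical formula is CHS
Empirical-formula mass = 45.09 g/mol
n = 91 / 45.09 = 2.02 ≈ 2
Molecular formula = (CHS)×2 = C2H2S2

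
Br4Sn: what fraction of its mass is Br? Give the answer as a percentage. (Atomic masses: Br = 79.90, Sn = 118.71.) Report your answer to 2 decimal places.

Molar mass = 4(79.90) + 1(118.71) = 438.310 g/mol
Mass of Br per mole = 4 × 79.90 = 319.600 g
% Br = 319.600 / 438.310 × 100 = 72.92%

72.92%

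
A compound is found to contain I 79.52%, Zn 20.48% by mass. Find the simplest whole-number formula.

I2Zn

Assume 100 g: 79.52 g I, 20.48 g Zn.
n(I) = 79.52/126.90 = 0.6266, n(Zn) = 20.48/65.38 = 0.3132
Smallest is Zn at 0.3132 mol; normalising gives I 2.000, Zn 1.000
Ratio ≈ 2:1, so the empirical formula is I2Zn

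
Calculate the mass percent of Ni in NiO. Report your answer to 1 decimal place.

78.6%

Molar mass = 1(58.69) + 1(16.00) = 74.690 g/mol
Mass of Ni per mole = 1 × 58.69 = 58.690 g
% Ni = 58.690 / 74.690 × 100 = 78.6%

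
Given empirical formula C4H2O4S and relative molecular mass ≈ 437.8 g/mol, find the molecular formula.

C12H6O12S3

Empirical-formula mass = 146.13 g/mol
n = 437.8 / 146.13 = 3.00 ≈ 3
Molecular formula = (C4H2O4S)3 = C12H6O12S3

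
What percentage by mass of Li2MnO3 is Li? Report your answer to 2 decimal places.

Molar mass = 2(6.94) + 1(54.94) + 3(16.00) = 116.820 g/mol
Mass of Li per mole = 2 × 6.94 = 13.880 g
% Li = 13.880 / 116.820 × 100 = 11.88%

11.88%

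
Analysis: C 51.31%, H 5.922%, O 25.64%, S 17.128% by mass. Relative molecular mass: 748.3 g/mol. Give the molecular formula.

C32H44O12S4

Assume 100 g: 51.31 g C, 5.922 g H, 25.64 g O, 17.128 g S.
Moles — C: 51.31 / 12.01 = 4.272 mol; H: 5.922 / 1.008 = 5.875 mol; O: 25.64 / 16.00 = 1.603 mol; S: 17.128 / 32.07 = 0.5341 mol
Ratios (÷ 0.5341): C 7.999, H 11.000, O 3.000, S 1.000
→ C8H11O3S
Empirical-formula mass = 187.24 g/mol
n = 748.3 / 187.24 = 4.00 ≈ 4
Molecular formula = (C8H11O3S)×4 = C32H44O12S4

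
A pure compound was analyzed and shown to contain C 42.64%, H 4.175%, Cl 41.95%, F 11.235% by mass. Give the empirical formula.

Assume 100 g: 42.64 g C, 4.175 g H, 41.95 g Cl, 11.235 g F.
n(C) = 42.64/12.01 = 3.55, n(H) = 4.175/1.008 = 4.142, n(Cl) = 41.95/35.45 = 1.183, n(F) = 11.235/19.00 = 0.5913
Ratios (÷ 0.5913): C 6.004, H 7.004, Cl 2.001, F 1.000
≈ 6:7:2:1 → C6H7Cl2F

C6H7Cl2F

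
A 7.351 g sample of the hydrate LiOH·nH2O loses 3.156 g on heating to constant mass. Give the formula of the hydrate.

Mass of anhydrous LiOH = 7.351 − 3.156 = 4.195 g
mol H2O = 3.156 / 18.02 = 0.1751
Molar mass of LiOH = 23.95 g/mol → mol LiOH = 4.195 / 23.95 = 0.1752
n = 0.1751 / 0.1752 = 1.00 ≈ 1 → LiOH·H2O

LiOH·H2O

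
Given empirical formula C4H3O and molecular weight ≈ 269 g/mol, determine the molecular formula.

Empirical-formula mass = 67.06 g/mol
n = 269 / 67.06 = 4.01 ≈ 4
Molecular formula = (C4H3O)4 = C16H12O4

C16H12O4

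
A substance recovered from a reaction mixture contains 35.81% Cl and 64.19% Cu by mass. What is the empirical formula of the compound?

ClCu

Assume 100 g: 35.81 g Cl, 64.19 g Cu.
n(Cl) = 35.81/35.45 = 1.01, n(Cu) = 64.19/63.55 = 1.01
Divide by the smallest (1.01 mol Cu): Cl 1.000, Cu 1.000
≈ 1:1 → ClCu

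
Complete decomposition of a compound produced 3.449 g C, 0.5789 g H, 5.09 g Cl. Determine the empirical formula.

C2H4Cl

C: 3.449 g ÷ 12.01 g/mol = 0.2872 mol
H: 0.5789 g ÷ 1.008 g/mol = 0.5743 mol
Cl: 5.09 g ÷ 35.45 g/mol = 0.1436 mol
Ratios (÷ 0.1436): C 2.000, H 4.000, Cl 1.000
Ratio ≈ 2:4:1, so the empirical formula is C2H4Cl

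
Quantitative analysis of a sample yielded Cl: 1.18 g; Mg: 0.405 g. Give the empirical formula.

Cl2Mg

n(Cl) = 1.18/35.45 = 0.03329, n(Mg) = 0.405/24.31 = 0.01666
Smallest is Mg at 0.01666 mol; normalising gives Cl 1.998, Mg 1.000
Ratio ≈ 2:1, so the empirical formula is Cl2Mg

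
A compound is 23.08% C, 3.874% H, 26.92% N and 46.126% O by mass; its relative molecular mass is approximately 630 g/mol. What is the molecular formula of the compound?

C12H24N12O18

Assume 100 g: 23.08 g C, 3.874 g H, 26.92 g N, 46.126 g O.
n(C) = 23.08/12.01 = 1.922, n(H) = 3.874/1.008 = 3.843, n(N) = 26.92/14.01 = 1.921, n(O) = 46.126/16.00 = 2.883
Divide by the smallest (1.921 mol N): C 1.000, H 2.000, N 1.000, O 1.500
Multiply by 2: C 2.00, H 4.00, N 2.00, O 3.00 → C2H4N2O3
Empirical-formula mass = 104.07 g/mol
n = 630 / 104.07 = 6.05 ≈ 6
Molecular formula = (C2H4N2O3)×6 = C12H24N12O18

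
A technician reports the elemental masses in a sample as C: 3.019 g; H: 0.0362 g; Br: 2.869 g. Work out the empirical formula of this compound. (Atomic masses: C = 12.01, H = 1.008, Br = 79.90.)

C: 3.019 g ÷ 12.01 g/mol = 0.2514 mol
H: 0.0362 g ÷ 1.008 g/mol = 0.03591 mol
Br: 2.869 g ÷ 79.90 g/mol = 0.03591 mol
Ratios (÷ 0.03591): C 7.001, H 1.000, Br 1.000
≈ 7:1:1 → C7HBr

C7HBr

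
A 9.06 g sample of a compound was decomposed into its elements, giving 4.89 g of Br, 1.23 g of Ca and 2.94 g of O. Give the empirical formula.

n(Br) = 4.89/79.90 = 0.0612, n(Ca) = 1.23/40.08 = 0.03069, n(O) = 2.94/16.00 = 0.1837
Divide by the smallest (0.03069 mol Ca): Br 1.994, Ca 1.000, O 5.988
→ Br2CaO6

Br2CaO6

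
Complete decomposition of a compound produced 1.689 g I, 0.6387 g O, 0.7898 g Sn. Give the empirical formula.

I: 1.689 g ÷ 126.90 g/mol = 0.01331 mol
O: 0.6387 g ÷ 16.00 g/mol = 0.03992 mol
Sn: 0.7898 g ÷ 118.71 g/mol = 0.006653 mol
Smallest is Sn at 0.006653 mol; normalising gives I 2.000, O 6.000, Sn 1.000
Ratio ≈ 2:6:1, so the empirical formula is I2O6Sn

I2O6Sn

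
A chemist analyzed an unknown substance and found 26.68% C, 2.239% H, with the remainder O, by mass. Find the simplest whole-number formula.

CHO2

Assume 100 g: 26.68 g C, 2.239 g H, 71.081 g O.
n(C) = 26.68/12.01 = 2.221, n(H) = 2.239/1.008 = 2.221, n(O) = 71.081/16.00 = 4.443
Divide by the smallest (2.221 mol H): C 1.000, H 1.000, O 2.000
Ratio ≈ 1:1:2, so the empirical formula is CHO2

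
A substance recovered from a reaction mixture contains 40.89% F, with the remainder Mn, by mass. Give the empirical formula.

Assume 100 g: 40.89 g F, 59.11 g Mn.
Moles — F: 40.89 / 19.00 = 2.152 mol; Mn: 59.11 / 54.94 = 1.076 mol
Ratios (÷ 1.076): F 2.000, Mn 1.000
Ratio ≈ 2:1, so the empirical formula is F2Mn

F2Mn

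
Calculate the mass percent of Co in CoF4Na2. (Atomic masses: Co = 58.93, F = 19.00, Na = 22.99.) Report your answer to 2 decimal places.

32.57%

Molar mass = 1(58.93) + 4(19.00) + 2(22.99) = 180.910 g/mol
Mass of Co per mole = 1 × 58.93 = 58.930 g
% Co = 58.930 / 180.910 × 100 = 32.57%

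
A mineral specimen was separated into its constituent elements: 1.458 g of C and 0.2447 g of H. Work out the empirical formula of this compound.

CH2

n(C) = 1.458/12.01 = 0.1214, n(H) = 0.2447/1.008 = 0.2428
Divide by the smallest (0.1214 mol C): C 1.000, H 2.000
≈ 1:2 → CH2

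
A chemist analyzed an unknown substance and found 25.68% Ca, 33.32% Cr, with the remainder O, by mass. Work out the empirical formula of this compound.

CaCrO4

Assume 100 g: 25.68 g Ca, 33.32 g Cr, 41 g O.
Ca: 25.68 g ÷ 40.08 g/mol = 0.6407 mol
Cr: 33.32 g ÷ 52.00 g/mol = 0.6408 mol
O: 41 g ÷ 16.00 g/mol = 2.562 mol
Ratios (÷ 0.6407): Ca 1.000, Cr 1.000, O 3.999
≈ 1:1:4 → CaCrO4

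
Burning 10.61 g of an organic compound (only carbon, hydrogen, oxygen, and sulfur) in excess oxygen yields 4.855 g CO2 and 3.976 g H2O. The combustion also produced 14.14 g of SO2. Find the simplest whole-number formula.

CH4OS2

mol C = 4.855 / 44.01 = 0.1103; mass C = 0.1103 × 12.01 = 1.325 g
mol H = 2 × (3.976 / 18.02) = 0.4413; mass H = 0.4413 × 1.008 = 0.4448 g
mol S = 14.14 / 64.07 = 0.2207; mass S = 7.078 g
mass O = 10.61 − (8.847) = 1.763 g → mol O = 0.1102
Smallest is O at 0.1102 mol; normalising gives C 1.001, H 4.006, O 1.000, S 2.003
≈ 1:4:1:2 → CH4OS2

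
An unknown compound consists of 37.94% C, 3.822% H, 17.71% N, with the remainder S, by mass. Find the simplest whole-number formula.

Assume 100 g: 37.94 g C, 3.822 g H, 17.71 g N, 40.528 g S.
n(C) = 37.94/12.01 = 3.159, n(H) = 3.822/1.008 = 3.792, n(N) = 17.71/14.01 = 1.264, n(S) = 40.528/32.07 = 1.264
Ratios (÷ 1.264): C 2.500, H 3.000, N 1.000, S 1.000
Multiply by 2: C 5.00, H 6.00, N 2.00, S 2.00 → C5H6N2S2

C5H6N2S2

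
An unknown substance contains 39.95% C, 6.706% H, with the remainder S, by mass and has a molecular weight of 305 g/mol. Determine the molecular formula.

C10H20S5

Assume 100 g: 39.95 g C, 6.706 g H, 53.344 g S.
Moles — C: 39.95 / 12.01 = 3.326 mol; H: 6.706 / 1.008 = 6.653 mol; S: 53.344 / 32.07 = 1.663 mol
Ratios (÷ 1.663): C 2.000, H 4.000, S 1.000
≈ 2:4:1 → C2H4S
Empirical-formula mass = 60.12 g/mol
n = 305 / 60.12 = 5.07 ≈ 5
Molecular formula = (C2H4S)×5 = C10H20S5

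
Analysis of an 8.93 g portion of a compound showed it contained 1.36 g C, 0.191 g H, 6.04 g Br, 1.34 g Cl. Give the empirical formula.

n(C) = 1.36/12.01 = 0.1132, n(H) = 0.191/1.008 = 0.1895, n(Br) = 6.04/79.90 = 0.07559, n(Cl) = 1.34/35.45 = 0.0378
Ratios (÷ 0.0378): C 2.996, H 5.013, Br 2.000, Cl 1.000
→ C3H5Br2Cl

C3H5Br2Cl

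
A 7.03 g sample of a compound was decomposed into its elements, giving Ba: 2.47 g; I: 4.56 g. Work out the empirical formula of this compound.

BaI2

n(Ba) = 2.47/137.33 = 0.01799, n(I) = 4.56/126.90 = 0.03593
Divide by the smallest (0.01799 mol Ba): Ba 1.000, I 1.998
Ratio ≈ 1:2, so the empirical formula is BaI2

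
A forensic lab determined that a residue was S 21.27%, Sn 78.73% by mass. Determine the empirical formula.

Assume 100 g: 21.27 g S, 78.73 g Sn.
Moles — S: 21.27 / 32.07 = 0.6632 mol; Sn: 78.73 / 118.71 = 0.6632 mol
Smallest is Sn at 0.6632 mol; normalising gives S 1.000, Sn 1.000
→ SSn

SSn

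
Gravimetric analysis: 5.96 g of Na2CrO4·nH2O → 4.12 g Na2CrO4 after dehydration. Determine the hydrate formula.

Mass of water lost = 5.96 − 4.12 = 1.84 g → 1.84 / 18.02 = 0.1021 mol H2O
Molar mass of Na2CrO4 = 161.98 g/mol → mol Na2CrO4 = 4.12 / 161.98 = 0.02544
n = 0.1021 / 0.02544 = 4.01 ≈ 4 → Na2CrO4·4H2O

Na2CrO4·4H2O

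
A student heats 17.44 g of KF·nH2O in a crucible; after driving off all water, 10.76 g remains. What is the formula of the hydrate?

KF·2H2O

Mass of water lost = 17.44 − 10.76 = 6.68 g → 6.68 / 18.02 = 0.3707 mol H2O
Molar mass of KF = 58.10 g/mol → mol KF = 10.76 / 58.10 = 0.1852
n = 0.3707 / 0.1852 = 2.00 ≈ 2 → KF·2H2O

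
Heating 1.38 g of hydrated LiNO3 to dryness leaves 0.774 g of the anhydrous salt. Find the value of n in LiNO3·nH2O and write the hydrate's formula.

LiNO3·3H2O

Mass of water lost = 1.38 − 0.774 = 0.606 g → 0.606 / 18.02 = 0.03363 mol H2O
Molar mass of LiNO3 = 68.95 g/mol → mol LiNO3 = 0.774 / 68.95 = 0.01123
n = 0.03363 / 0.01123 = 3.00 ≈ 3 → LiNO3·3H2O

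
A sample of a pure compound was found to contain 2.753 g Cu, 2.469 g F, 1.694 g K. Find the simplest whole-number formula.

CuF3K

Moles — Cu: 2.753 / 63.55 = 0.04332 mol; F: 2.469 / 19.00 = 0.1299 mol; K: 1.694 / 39.10 = 0.04332 mol
Ratios (÷ 0.04332): Cu 1.000, F 3.000, K 1.000
≈ 1:3:1 → CuF3K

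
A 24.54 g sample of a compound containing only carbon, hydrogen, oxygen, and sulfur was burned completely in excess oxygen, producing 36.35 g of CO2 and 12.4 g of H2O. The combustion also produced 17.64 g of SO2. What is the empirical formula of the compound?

C3H5OS

mol C = 36.35 / 44.01 = 0.8259; mass C = 0.8259 × 12.01 = 9.920 g
mol H = 2 × (12.4 / 18.02) = 1.376; mass H = 1.376 × 1.008 = 1.387 g
mol S = 17.64 / 64.07 = 0.2753; mass S = 8.830 g
mass O = 24.54 − (20.14) = 4.403 g → mol O = 0.2752
Smallest is O at 0.2752 mol; normalising gives C 3.001, H 5.001, O 1.000, S 1.000
→ C3H5OS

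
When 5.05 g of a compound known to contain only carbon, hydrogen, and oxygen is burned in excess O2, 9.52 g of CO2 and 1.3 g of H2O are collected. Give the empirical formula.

C3H2O2

mol C = 9.52 / 44.01 = 0.2163; mass C = 0.2163 × 12.01 = 2.598 g
mol H = 2 × (1.3 / 18.02) = 0.1443; mass H = 0.1443 × 1.008 = 0.1454 g
mass O = 5.05 − (2.743) = 2.307 g → mol O = 0.1442
Smallest is O at 0.1442 mol; normalising gives C 1.500, H 1.001, O 1.000
Scaling by 2: C 3.00, H 2.00, O 2.00 → C3H2O2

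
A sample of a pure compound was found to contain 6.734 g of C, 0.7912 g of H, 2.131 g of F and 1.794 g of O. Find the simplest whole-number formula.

C5H7FO

Moles — C: 6.734 / 12.01 = 0.5607 mol; H: 0.7912 / 1.008 = 0.7849 mol; F: 2.131 / 19.00 = 0.1122 mol; O: 1.794 / 16.00 = 0.1121 mol
Divide by the smallest (0.1121 mol O): C 5.001, H 7.000, F 1.000, O 1.000
Ratio ≈ 5:7:1:1, so the empirical formula is C5H7FO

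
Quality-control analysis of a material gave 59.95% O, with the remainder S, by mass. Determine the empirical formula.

Assume 100 g: 59.95 g O, 40.05 g S.
Moles — O: 59.95 / 16.00 = 3.747 mol; S: 40.05 / 32.07 = 1.249 mol
Divide by the smallest (1.249 mol S): O 3.000, S 1.000
Ratio ≈ 3:1, so the empirical formula is O3S

O3S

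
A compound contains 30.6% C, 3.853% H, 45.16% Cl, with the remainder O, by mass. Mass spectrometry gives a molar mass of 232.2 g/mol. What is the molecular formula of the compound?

C6H9Cl3O3

Assume 100 g: 30.6 g C, 3.853 g H, 45.16 g Cl, 20.387 g O.
n(C) = 30.6/12.01 = 2.548, n(H) = 3.853/1.008 = 3.822, n(Cl) = 45.16/35.45 = 1.274, n(O) = 20.387/16.00 = 1.274
Smallest is Cl at 1.274 mol; normalising gives C 2.000, H 3.001, Cl 1.000, O 1.000
Ratio ≈ 2:3:1:1, so the empirical formula is C2H3ClO
Empirical-formula mass = 78.49 g/mol
n = 232.2 / 78.49 = 2.96 ≈ 3
Molecular formula = (C2H3ClO)×3 = C6H9Cl3O3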